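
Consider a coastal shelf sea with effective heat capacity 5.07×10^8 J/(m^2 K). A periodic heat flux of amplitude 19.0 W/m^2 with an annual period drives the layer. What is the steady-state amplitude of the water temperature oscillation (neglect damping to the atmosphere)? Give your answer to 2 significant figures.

Areal heat capacity C = 5.07×10^8 J/(m^2 K) (given).
Angular frequency ω = 2π / T = 2π / 3.15×10^7 s = 1.99×10^-7 s⁻¹.
Cω = 5.07×10^8 × 1.99×10^-7 = 101 W/(m²·K).
Amplitude A = F₀ / (Cω) = 19.0 / 101 = 0.188 K.

0.19 K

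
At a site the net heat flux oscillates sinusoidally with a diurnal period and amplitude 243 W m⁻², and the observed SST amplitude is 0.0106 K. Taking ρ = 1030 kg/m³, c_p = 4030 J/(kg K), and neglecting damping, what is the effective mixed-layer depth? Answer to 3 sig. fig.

75.9 m

ω = 2π / 86400 s = 7.27×10^-5 s⁻¹.
Required C = F₀ / (A ω) = 243 / (0.0106 × 7.27×10^-5) = 3.15×10^8 J/(m²·K).
D = C / (ρ c_p) = 3.15×10^8 / (1030 × 4030) = 75.9 m.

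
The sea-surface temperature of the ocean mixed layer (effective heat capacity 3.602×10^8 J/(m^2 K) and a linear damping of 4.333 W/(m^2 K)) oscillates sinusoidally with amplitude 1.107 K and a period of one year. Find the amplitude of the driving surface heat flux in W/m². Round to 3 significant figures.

79.6

Areal heat capacity C = 3.602×10^8 J/(m^2 K) (given).
ω = 2π / 3.15×10^7 s = 1.99×10^-7 s⁻¹.
√((Cω)² + λ²) = √((71.8)² + 4.333²) = 71.9 W/(m²·K).
F₀ = A × √((Cω)²+λ²) = 1.107 × 71.9 = 79.6 W/m².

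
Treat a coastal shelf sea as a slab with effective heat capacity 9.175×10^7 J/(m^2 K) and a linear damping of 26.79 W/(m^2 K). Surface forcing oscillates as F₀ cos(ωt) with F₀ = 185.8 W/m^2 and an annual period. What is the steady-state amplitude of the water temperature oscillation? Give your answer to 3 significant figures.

5.73 K

Areal heat capacity C = 9.175×10^7 J/(m^2 K) (given).
Angular frequency ω = 2π / T = 2π / 3.15×10^7 s = 1.99×10^-7 s⁻¹.
√((Cω)² + λ²) = √((18.3)² + 26.79²) = 32.4 W/(m²·K).
Amplitude A = F₀ / √((Cω)²+λ²) = 185.8 / 32.4 = 5.73 K.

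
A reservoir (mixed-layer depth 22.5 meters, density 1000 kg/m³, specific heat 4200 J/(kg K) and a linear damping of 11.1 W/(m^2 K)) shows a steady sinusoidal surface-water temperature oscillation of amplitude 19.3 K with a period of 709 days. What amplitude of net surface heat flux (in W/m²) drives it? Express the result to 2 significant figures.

280

Areal heat capacity C = ρ c_p D = 1000 × 4200 × 22.5 = 9.45×10^7 J m⁻² K⁻¹.
ω = 2π / 6.13×10^7 s = 1.03×10^-7 s⁻¹.
√((Cω)² + λ²) = √((9.69)² + 11.1²) = 14.7 W/(m²·K).
F₀ = A × √((Cω)²+λ²) = 19.3 × 14.7 = 284 W/m².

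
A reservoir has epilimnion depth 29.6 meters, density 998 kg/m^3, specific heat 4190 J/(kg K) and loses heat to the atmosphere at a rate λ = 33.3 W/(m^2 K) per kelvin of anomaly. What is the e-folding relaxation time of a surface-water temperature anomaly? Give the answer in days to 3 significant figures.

Areal heat capacity C = ρ c_p D = 998 × 4190 × 29.6 = 1.24×10^8 J/(m²·K).
Relaxation time τ = C / λ = 1.24×10^8 / 33.3 = 3.72×10^6 s.
In days: 3.72×10^6 s / (86400 s/day) = 43.0 days.

43.0 days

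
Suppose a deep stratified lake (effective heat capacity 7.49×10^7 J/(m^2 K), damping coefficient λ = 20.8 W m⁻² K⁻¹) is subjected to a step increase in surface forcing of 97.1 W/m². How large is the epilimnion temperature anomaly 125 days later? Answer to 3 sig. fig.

4.44 K

Areal heat capacity C = 7.49×10^7 J/(m^2 K) (given).
τ = C / λ = 7.49×10^7 / 20.8 = 3.60×10^6 s.
Equilibrium anomaly ΔT_eq = F / λ = 97.1 / 20.8 = 4.67 K.
t = 125 days = 1.08×10^7 s, so t/τ = 3.00.
ΔT(t) = ΔT_eq (1 − e^(−t/τ)) = 4.67 × (1 − e^−3.00) = 4.44 K.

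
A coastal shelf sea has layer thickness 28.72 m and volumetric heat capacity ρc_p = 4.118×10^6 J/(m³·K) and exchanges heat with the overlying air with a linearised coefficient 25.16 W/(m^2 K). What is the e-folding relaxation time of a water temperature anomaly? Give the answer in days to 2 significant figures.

Areal heat capacity C = ρc_p × D = 4.118×10^6 × 28.72 = 1.18×10^8 J/(m²·K).
Relaxation time τ = C / λ = 1.18×10^8 / 25.16 = 4.70×10^6 s.
In days: 4.70×10^6 s / (86400 s/day) = 54.4 days.

54 days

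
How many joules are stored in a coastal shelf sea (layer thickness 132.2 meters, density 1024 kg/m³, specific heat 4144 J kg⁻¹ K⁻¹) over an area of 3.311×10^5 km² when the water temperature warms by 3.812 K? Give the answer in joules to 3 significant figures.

Areal heat capacity C = ρ c_p D = 1024 × 4144 × 132.2 = 5.61×10^8 J m⁻² K⁻¹.
Heat per unit area: q = C ΔT = 5.61×10^8 × 3.812 = 2.14×10^9 J/m².
Total heat: Q = q × A = 2.14×10^9 × (3.311×10^5 × 10⁶ m²) = 7.08×10^20 J.

7.08×10^20 J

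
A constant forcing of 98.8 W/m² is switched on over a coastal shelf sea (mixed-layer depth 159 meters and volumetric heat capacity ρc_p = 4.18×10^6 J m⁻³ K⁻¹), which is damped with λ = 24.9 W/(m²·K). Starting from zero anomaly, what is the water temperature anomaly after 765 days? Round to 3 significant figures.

3.63 K

Areal heat capacity C = ρc_p × D = 4.18×10^6 × 159 = 6.65×10^8 J m⁻² K⁻¹.
τ = C / λ = 6.65×10^8 / 24.9 = 2.67×10^7 s.
Equilibrium anomaly ΔT_eq = F / λ = 98.8 / 24.9 = 3.97 K.
t = 765 days = 6.61×10^7 s, so t/τ = 2.48.
ΔT(t) = ΔT_eq (1 − e^(−t/τ)) = 3.97 × (1 − e^−2.48) = 3.63 K.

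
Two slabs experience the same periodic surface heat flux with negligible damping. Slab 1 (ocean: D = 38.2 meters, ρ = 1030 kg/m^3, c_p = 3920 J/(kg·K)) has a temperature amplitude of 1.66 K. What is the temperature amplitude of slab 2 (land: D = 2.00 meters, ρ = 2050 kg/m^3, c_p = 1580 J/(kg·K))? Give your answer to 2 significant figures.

40 K

C_ocean = 1.54×10^8 J/(m²·K); C_land = 6.48×10^6 J/(m²·K).
A ∝ 1/C ⇒ A_land = A_ocean × C_ocean/C_land = 1.66 × 23.8 = 39.5 K.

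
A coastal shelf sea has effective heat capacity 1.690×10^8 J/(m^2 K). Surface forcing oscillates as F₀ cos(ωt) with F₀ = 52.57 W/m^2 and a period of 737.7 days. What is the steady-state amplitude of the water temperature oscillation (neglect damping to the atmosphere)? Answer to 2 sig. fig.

Areal heat capacity C = 1.690×10^8 J/(m^2 K) (given).
Angular frequency ω = 2π / T = 2π / 6.37×10^7 s = 9.86×10^-8 s⁻¹.
Cω = 1.69×10^8 × 9.86×10^-8 = 16.7 W/(m²·K).
Amplitude A = F₀ / (Cω) = 52.57 / 16.7 = 3.16 K.

3.2 K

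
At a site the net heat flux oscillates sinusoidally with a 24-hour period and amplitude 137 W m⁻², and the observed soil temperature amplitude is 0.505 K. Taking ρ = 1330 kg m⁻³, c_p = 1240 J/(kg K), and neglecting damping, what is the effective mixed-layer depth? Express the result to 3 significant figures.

ω = 2π / 86400 s = 7.27×10^-5 s⁻¹.
Required C = F₀ / (A ω) = 137 / (0.505 × 7.27×10^-5) = 3.73×10^6 J/(m²·K).
D = C / (ρ c_p) = 3.73×10^6 / (1330 × 1240) = 2.26 m.

2.26 m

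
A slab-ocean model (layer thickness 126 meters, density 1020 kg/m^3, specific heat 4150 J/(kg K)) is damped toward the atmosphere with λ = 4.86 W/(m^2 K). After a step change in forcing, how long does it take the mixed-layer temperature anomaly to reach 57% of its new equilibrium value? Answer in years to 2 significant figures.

2.9 years

Areal heat capacity C = ρ c_p D = 1020 × 4150 × 126 = 5.33×10^8 J m⁻² K⁻¹.
τ = C / λ = 5.33×10^8 / 4.86 = 1.10×10^8 s.
Fraction reached: 1 − e^(−t/τ) = 0.57 ⇒ t = −τ ln(1 − 0.57) = τ × 0.844.
t = 9.26×10^7 s = 2.93 years.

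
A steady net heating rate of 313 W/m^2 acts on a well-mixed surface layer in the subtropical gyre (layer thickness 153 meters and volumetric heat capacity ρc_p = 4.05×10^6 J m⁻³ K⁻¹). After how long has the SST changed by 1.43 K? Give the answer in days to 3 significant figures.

Areal heat capacity C = ρc_p × D = 4.05×10^6 × 153 = 6.20×10^8 J m⁻² K⁻¹.
Time required: Δt = C ΔT / F = 6.20×10^8 × 1.43 / 313 = 2.83×10^6 s.
In days: 2.83×10^6 s / (86400 s/day) = 32.8 days.

32.8 days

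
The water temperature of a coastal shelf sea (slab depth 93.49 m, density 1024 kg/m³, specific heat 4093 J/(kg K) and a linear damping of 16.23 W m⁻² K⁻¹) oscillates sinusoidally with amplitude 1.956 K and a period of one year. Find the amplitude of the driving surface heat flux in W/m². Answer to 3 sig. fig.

156

Areal heat capacity C = ρ c_p D = 1024 × 4093 × 93.49 = 3.92×10^8 J/(m^2 K).
ω = 2π / 3.15×10^7 s = 1.99×10^-7 s⁻¹.
√((Cω)² + λ²) = √((78.1)² + 16.23²) = 79.7 W/(m²·K).
F₀ = A × √((Cω)²+λ²) = 1.956 × 79.7 = 156 W/m².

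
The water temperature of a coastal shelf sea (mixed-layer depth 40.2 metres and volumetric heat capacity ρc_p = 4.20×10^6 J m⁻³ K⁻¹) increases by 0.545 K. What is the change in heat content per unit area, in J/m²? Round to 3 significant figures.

9.20×10^7

Areal heat capacity C = ρc_p × D = 4.20×10^6 × 40.2 = 1.69×10^8 J/(m^2 K).
ΔQ = C ΔT = 1.69×10^8 × 0.545 = 9.20×10^7 J/m².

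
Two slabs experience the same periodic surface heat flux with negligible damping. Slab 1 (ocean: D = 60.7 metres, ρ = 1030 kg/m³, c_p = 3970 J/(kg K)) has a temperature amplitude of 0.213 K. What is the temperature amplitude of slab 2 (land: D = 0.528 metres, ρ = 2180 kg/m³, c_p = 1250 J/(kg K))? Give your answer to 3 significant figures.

C_ocean = 2.48×10^8 J/(m²·K); C_land = 1.44×10^6 J/(m²·K).
A ∝ 1/C ⇒ A_land = A_ocean × C_ocean/C_land = 0.213 × 173 = 36.7 K.

36.7 K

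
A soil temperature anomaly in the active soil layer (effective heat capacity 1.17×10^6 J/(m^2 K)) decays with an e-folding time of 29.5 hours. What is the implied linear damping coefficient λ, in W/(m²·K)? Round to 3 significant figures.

11.0

Areal heat capacity C = 1.17×10^6 J/(m^2 K) (given).
τ = 29.5 hours = 1.06×10^5 s.
λ = C / τ = 1.17×10^6 / 1.06×10^5 = 11.0 W/(m²·K).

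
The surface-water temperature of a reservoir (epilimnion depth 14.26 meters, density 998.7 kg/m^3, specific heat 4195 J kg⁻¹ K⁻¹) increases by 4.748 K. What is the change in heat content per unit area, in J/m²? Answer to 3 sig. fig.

Areal heat capacity C = ρ c_p D = 998.7 × 4195 × 14.26 = 5.97×10^7 J/(m^2 K).
ΔQ = C ΔT = 5.97×10^7 × 4.748 = 2.84×10^8 J/m².

2.84×10^8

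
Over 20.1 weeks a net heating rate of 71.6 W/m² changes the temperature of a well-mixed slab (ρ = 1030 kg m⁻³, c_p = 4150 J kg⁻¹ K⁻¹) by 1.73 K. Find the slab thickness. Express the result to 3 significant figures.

Heat input Q = F Δt = 71.6 × 1.22×10^7 s = 8.70×10^8 J/m².
Required areal heat capacity C = Q / ΔT = 5.03×10^8 J/(m²·K).
Depth D = C / (ρ c_p) = 5.03×10^8 / (1030 × 4150) = 118 m.

118 m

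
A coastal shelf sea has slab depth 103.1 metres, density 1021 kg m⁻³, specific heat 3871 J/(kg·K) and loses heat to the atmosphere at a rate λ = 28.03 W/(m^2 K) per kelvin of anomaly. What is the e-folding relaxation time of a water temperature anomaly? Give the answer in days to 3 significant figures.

Areal heat capacity C = ρ c_p D = 1021 × 3871 × 103.1 = 4.07×10^8 J/(m^2 K).
Relaxation time τ = C / λ = 4.07×10^8 / 28.03 = 1.45×10^7 s.
In days: 1.45×10^7 s / (86400 s/day) = 168 days.

168 days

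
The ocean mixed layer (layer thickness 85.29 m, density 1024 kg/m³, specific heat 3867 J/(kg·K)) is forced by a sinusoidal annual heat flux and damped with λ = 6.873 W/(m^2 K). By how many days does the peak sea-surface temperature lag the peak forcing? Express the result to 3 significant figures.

85.3 days

Areal heat capacity C = ρ c_p D = 1024 × 3867 × 85.29 = 3.38×10^8 J m⁻² K⁻¹.
ω = 2π / 3.15×10^7 s = 1.99×10^-7 s⁻¹.
Phase lag φ = arctan(Cω/λ) = arctan(67.3/6.873) = 1.47 rad.
Time lag = φ / ω = 1.47 / 1.99×10^-7 = 7.37×10^6 s = 85.3 days.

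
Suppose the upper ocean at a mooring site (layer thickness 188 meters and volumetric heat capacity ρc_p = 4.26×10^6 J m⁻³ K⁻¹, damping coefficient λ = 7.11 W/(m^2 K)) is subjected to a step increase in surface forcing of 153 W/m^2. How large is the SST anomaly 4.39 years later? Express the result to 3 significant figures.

15.2 K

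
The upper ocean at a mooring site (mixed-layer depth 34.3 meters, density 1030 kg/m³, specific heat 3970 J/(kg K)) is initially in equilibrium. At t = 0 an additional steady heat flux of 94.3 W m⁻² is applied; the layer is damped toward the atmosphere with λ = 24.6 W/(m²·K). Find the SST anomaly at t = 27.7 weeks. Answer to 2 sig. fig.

Areal heat capacity C = ρ c_p D = 1030 × 3970 × 34.3 = 1.40×10^8 J/(m²·K).
τ = C / λ = 1.40×10^8 / 24.6 = 5.70×10^6 s.
Equilibrium anomaly ΔT_eq = F / λ = 94.3 / 24.6 = 3.83 K.
t = 27.7 weeks = 1.68×10^7 s, so t/τ = 2.94.
ΔT(t) = ΔT_eq (1 − e^(−t/τ)) = 3.83 × (1 − e^−2.94) = 3.63 K.

3.6 K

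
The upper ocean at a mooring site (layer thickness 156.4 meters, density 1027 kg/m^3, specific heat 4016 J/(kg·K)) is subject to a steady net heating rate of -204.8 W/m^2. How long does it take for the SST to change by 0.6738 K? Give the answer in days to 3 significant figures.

24.6 days

Areal heat capacity C = ρ c_p D = 1027 × 4016 × 156.4 = 6.45×10^8 J/(m²·K).
Time required: Δt = C ΔT / F = 6.45×10^8 × -0.6738 / -204.8 = 2.12×10^6 s.
In days: 2.12×10^6 s / (86400 s/day) = 24.6 days.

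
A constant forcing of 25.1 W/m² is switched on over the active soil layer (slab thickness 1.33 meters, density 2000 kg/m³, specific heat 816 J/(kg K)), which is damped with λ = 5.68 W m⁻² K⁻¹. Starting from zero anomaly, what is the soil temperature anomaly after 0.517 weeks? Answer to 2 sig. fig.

Areal heat capacity C = ρ c_p D = 2000 × 816 × 1.33 = 2.17×10^6 J m⁻² K⁻¹.
τ = C / λ = 2.17×10^6 / 5.68 = 3.82×10^5 s.
Equilibrium anomaly ΔT_eq = F / λ = 25.1 / 5.68 = 4.42 K.
t = 0.517 weeks = 3.13×10^5 s, so t/τ = 0.818.
ΔT(t) = ΔT_eq (1 − e^(−t/τ)) = 4.42 × (1 − e^−0.818) = 2.47 K.

2.5 K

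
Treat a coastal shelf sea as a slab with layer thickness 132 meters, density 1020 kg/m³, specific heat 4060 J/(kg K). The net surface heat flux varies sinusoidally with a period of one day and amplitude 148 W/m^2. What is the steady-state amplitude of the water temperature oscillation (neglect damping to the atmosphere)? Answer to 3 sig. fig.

Areal heat capacity C = ρ c_p D = 1020 × 4060 × 132 = 5.47×10^8 J/(m²·K).
Angular frequency ω = 2π / T = 2π / 86400 s = 7.27×10^-5 s⁻¹.
Cω = 5.47×10^8 × 7.27×10^-5 = 39800 W/(m²·K).
Amplitude A = F₀ / (Cω) = 148 / 39800 = 0.00372 K.

0.00372 K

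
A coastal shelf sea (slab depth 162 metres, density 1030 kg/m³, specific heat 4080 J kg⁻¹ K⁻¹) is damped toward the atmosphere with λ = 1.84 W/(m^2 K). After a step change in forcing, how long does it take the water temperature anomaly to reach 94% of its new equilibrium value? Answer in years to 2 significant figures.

33 years

Areal heat capacity C = ρ c_p D = 1030 × 4080 × 162 = 6.81×10^8 J m⁻² K⁻¹.
τ = C / λ = 6.81×10^8 / 1.84 = 3.70×10^8 s.
Fraction reached: 1 − e^(−t/τ) = 0.94 ⇒ t = −τ ln(1 − 0.94) = τ × 2.81.
t = 1.04×10^9 s = 33.0 years.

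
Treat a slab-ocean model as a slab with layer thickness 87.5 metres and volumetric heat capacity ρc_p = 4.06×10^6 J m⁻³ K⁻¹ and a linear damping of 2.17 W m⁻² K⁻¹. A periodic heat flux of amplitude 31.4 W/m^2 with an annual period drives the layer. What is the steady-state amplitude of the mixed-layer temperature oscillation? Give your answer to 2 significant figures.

0.44 K

Areal heat capacity C = ρc_p × D = 4.06×10^6 × 87.5 = 3.55×10^8 J/(m²·K).
Angular frequency ω = 2π / T = 2π / 3.15×10^7 s = 1.99×10^-7 s⁻¹.
√((Cω)² + λ²) = √((70.8)² + 2.17²) = 70.8 W/(m²·K).
Amplitude A = F₀ / √((Cω)²+λ²) = 31.4 / 70.8 = 0.443 K.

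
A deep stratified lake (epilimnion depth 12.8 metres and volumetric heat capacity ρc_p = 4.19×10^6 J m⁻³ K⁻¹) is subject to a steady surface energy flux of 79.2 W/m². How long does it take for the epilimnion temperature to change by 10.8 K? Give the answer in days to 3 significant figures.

Areal heat capacity C = ρc_p × D = 4.19×10^6 × 12.8 = 5.36×10^7 J m⁻² K⁻¹.
Time required: Δt = C ΔT / F = 5.36×10^7 × 10.8 / 79.2 = 7.31×10^6 s.
In days: 7.31×10^6 s / (86400 s/day) = 84.6 days.

84.6 days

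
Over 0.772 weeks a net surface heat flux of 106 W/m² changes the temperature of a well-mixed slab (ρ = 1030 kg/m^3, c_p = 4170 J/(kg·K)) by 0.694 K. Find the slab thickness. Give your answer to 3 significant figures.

Heat input Q = F Δt = 106 × 4.67×10^5 s = 4.95×10^7 J/m².
Required areal heat capacity C = Q / ΔT = 7.13×10^7 J/(m²·K).
Depth D = C / (ρ c_p) = 7.13×10^7 / (1030 × 4170) = 16.6 m.

16.6 m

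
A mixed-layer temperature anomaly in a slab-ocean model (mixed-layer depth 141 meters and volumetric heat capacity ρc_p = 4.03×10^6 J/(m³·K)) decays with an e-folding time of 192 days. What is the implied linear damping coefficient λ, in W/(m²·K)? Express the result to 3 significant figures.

Areal heat capacity C = ρc_p × D = 4.03×10^6 × 141 = 5.68×10^8 J/(m^2 K).
τ = 192 days = 1.66×10^7 s.
λ = C / τ = 5.68×10^8 / 1.66×10^7 = 34.3 W/(m²·K).

34.3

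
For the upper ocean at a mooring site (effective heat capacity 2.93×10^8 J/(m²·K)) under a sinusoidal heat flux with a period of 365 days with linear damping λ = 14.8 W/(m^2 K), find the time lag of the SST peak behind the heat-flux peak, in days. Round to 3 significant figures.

Areal heat capacity C = 2.93×10^8 J/(m²·K) (given).
ω = 2π / 3.15×10^7 s = 1.99×10^-7 s⁻¹.
Phase lag φ = arctan(Cω/λ) = arctan(58.4/14.8) = 1.32 rad.
Time lag = φ / ω = 1.32 / 1.99×10^-7 = 6.64×10^6 s = 76.8 days.

76.8 days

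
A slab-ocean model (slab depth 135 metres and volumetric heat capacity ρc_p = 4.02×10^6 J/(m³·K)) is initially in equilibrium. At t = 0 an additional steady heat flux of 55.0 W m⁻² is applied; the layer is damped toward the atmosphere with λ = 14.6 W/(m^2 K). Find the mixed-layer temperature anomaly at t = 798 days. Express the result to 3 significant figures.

3.18 K

Areal heat capacity C = ρc_p × D = 4.02×10^6 × 135 = 5.43×10^8 J/(m²·K).
τ = C / λ = 5.43×10^8 / 14.6 = 3.72×10^7 s.
Equilibrium anomaly ΔT_eq = F / λ = 55.0 / 14.6 = 3.77 K.
t = 798 days = 6.89×10^7 s, so t/τ = 1.85.
ΔT(t) = ΔT_eq (1 − e^(−t/τ)) = 3.77 × (1 − e^−1.85) = 3.18 K.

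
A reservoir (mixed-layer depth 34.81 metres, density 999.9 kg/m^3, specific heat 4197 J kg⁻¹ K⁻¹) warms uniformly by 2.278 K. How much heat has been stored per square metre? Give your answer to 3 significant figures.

3.33×10^8

Areal heat capacity C = ρ c_p D = 999.9 × 4197 × 34.81 = 1.46×10^8 J/(m^2 K).
ΔQ = C ΔT = 1.46×10^8 × 2.278 = 3.33×10^8 J/m².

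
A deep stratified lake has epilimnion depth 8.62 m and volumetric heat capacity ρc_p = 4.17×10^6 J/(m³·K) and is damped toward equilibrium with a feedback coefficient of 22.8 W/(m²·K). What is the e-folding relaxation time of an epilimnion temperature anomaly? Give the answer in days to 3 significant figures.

18.2 days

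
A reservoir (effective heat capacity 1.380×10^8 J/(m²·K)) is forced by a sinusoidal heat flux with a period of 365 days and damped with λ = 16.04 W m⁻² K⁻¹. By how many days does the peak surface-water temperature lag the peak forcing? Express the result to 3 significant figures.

60.6 days

Areal heat capacity C = 1.380×10^8 J/(m²·K) (given).
ω = 2π / 3.15×10^7 s = 1.99×10^-7 s⁻¹.
Phase lag φ = arctan(Cω/λ) = arctan(27.5/16.04) = 1.04 rad.
Time lag = φ / ω = 1.04 / 1.99×10^-7 = 5.23×10^6 s = 60.6 days.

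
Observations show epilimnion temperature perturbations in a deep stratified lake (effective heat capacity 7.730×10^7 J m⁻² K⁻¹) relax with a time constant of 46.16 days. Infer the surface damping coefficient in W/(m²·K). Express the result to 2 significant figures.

19

Areal heat capacity C = 7.730×10^7 J m⁻² K⁻¹ (given).
τ = 46.16 days = 3.99×10^6 s.
λ = C / τ = 7.73×10^7 / 3.99×10^6 = 19.4 W/(m²·K).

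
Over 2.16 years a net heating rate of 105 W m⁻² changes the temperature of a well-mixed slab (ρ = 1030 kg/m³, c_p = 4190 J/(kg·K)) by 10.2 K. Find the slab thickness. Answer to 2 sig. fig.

160 m

Heat input Q = F Δt = 105 × 6.82×10^7 s = 7.16×10^9 J/m².
Required areal heat capacity C = Q / ΔT = 7.02×10^8 J/(m²·K).
Depth D = C / (ρ c_p) = 7.02×10^8 / (1030 × 4190) = 163 m.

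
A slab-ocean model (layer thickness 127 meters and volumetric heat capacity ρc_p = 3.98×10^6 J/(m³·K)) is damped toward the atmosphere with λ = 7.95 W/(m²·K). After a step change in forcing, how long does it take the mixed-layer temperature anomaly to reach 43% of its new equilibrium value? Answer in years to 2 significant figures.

1.1 years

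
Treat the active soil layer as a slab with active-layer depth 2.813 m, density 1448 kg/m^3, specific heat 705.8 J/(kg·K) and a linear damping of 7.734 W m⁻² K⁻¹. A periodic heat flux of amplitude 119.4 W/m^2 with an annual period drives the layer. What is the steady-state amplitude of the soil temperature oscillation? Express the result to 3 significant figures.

Areal heat capacity C = ρ c_p D = 1448 × 705.8 × 2.813 = 2.87×10^6 J/(m²·K).
Angular frequency ω = 2π / T = 2π / 3.15×10^7 s = 1.99×10^-7 s⁻¹.
√((Cω)² + λ²) = √((0.573)² + 7.734²) = 7.76 W/(m²·K).
Amplitude A = F₀ / √((Cω)²+λ²) = 119.4 / 7.76 = 15.4 K.

15.4 K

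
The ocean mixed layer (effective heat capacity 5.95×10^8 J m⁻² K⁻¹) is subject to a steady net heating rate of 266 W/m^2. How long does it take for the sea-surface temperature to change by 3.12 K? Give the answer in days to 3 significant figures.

Areal heat capacity C = 5.95×10^8 J m⁻² K⁻¹ (given).
Time required: Δt = C ΔT / F = 5.95×10^8 × 3.12 / 266 = 6.98×10^6 s.
In days: 6.98×10^6 s / (86400 s/day) = 80.8 days.

80.8 days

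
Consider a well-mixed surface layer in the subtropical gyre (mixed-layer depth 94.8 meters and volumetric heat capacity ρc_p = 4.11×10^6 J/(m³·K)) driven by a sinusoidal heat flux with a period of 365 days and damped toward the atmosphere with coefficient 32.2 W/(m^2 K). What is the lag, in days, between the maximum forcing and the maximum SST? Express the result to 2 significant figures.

Areal heat capacity C = ρc_p × D = 4.11×10^6 × 94.8 = 3.90×10^8 J/(m²·K).
ω = 2π / 3.15×10^7 s = 1.99×10^-7 s⁻¹.
Phase lag φ = arctan(Cω/λ) = arctan(77.6/32.2) = 1.18 rad.
Time lag = φ / ω = 1.18 / 1.99×10^-7 = 5.91×10^6 s = 68.4 days.

68 days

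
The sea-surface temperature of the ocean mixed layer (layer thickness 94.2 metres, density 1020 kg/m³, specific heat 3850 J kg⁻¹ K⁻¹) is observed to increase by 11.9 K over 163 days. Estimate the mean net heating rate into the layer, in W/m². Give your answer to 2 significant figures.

Areal heat capacity C = ρ c_p D = 1020 × 3850 × 94.2 = 3.70×10^8 J m⁻² K⁻¹.
Required heat per unit area: Q = C ΔT = 3.70×10^8 × 11.9 = 4.40×10^9 J/m².
Flux F = Q / Δt = 4.40×10^9 / 1.41×10^7 s = 313 W/m².

310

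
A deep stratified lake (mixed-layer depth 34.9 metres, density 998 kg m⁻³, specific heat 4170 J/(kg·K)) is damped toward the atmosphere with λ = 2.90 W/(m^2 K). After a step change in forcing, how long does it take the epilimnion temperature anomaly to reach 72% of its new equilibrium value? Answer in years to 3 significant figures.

2.02 years

Areal heat capacity C = ρ c_p D = 998 × 4170 × 34.9 = 1.45×10^8 J/(m^2 K).
τ = C / λ = 1.45×10^8 / 2.90 = 5.01×10^7 s.
Fraction reached: 1 − e^(−t/τ) = 0.72 ⇒ t = −τ ln(1 − 0.72) = τ × 1.27.
t = 6.38×10^7 s = 2.02 years.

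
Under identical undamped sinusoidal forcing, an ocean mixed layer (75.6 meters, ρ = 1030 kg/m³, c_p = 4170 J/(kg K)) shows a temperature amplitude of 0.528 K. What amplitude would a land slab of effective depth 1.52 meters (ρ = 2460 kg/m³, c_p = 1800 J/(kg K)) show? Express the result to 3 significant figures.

C_ocean = 3.25×10^8 J/(m²·K); C_land = 6.73×10^6 J/(m²·K).
A ∝ 1/C ⇒ A_land = A_ocean × C_ocean/C_land = 0.528 × 48.2 = 25.5 K.

25.5 K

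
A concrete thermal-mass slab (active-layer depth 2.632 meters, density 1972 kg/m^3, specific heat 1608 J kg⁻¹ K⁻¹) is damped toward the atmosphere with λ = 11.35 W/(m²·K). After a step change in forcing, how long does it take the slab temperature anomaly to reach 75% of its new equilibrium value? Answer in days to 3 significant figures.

11.8 days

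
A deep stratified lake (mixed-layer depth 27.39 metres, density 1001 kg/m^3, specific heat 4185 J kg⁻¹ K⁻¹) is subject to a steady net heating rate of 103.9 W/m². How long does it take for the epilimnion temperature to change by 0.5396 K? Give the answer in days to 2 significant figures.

Areal heat capacity C = ρ c_p D = 1001 × 4185 × 27.39 = 1.15×10^8 J/(m^2 K).
Time required: Δt = C ΔT / F = 1.15×10^8 × 0.5396 / 103.9 = 5.96×10^5 s.
In days: 5.96×10^5 s / (86400 s/day) = 6.90 days.

6.9 days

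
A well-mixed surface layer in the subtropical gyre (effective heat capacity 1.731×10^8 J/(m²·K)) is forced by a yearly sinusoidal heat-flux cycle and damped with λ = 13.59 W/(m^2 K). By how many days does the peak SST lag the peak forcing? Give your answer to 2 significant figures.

69 days

Areal heat capacity C = 1.731×10^8 J/(m²·K) (given).
ω = 2π / 3.15×10^7 s = 1.99×10^-7 s⁻¹.
Phase lag φ = arctan(Cω/λ) = arctan(34.5/13.59) = 1.20 rad.
Time lag = φ / ω = 1.20 / 1.99×10^-7 = 6.00×10^6 s = 69.4 days.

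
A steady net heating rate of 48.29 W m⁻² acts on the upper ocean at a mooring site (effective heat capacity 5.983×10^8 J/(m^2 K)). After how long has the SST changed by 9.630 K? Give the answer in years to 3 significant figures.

3.78 years

Areal heat capacity C = 5.983×10^8 J/(m^2 K) (given).
Time required: Δt = C ΔT / F = 5.98×10^8 × 9.630 / 48.29 = 1.19×10^8 s.
In years: 1.19×10^8 s / (3.156×10^7 s/year) = 3.78 years.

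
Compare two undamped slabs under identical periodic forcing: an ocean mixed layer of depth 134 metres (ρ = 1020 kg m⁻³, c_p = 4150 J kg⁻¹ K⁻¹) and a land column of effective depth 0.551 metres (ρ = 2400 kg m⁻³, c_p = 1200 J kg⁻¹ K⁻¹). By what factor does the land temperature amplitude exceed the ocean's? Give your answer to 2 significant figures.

360

C_ocean = 1020 × 4150 × 134 = 5.67×10^8 J/(m²·K).
C_land = 2400 × 1200 × 0.551 = 1.59×10^6 J/(m²·K).
Undamped amplitude ∝ 1/C, so A_land/A_ocean = C_ocean/C_land = 357.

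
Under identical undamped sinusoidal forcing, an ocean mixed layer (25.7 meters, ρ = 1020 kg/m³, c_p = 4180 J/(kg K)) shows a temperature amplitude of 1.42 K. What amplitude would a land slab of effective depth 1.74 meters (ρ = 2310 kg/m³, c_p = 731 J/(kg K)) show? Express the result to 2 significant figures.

C_ocean = 1.10×10^8 J/(m²·K); C_land = 2.94×10^6 J/(m²·K).
A ∝ 1/C ⇒ A_land = A_ocean × C_ocean/C_land = 1.42 × 37.3 = 53.0 K.

53 K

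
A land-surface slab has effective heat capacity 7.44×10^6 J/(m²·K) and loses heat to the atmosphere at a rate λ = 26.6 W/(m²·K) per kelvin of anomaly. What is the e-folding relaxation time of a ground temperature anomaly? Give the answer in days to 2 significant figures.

3.2 days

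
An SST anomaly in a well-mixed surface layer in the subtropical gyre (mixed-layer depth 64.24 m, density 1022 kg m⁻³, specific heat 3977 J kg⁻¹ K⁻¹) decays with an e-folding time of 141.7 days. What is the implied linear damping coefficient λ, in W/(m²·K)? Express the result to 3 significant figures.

Areal heat capacity C = ρ c_p D = 1022 × 3977 × 64.24 = 2.61×10^8 J/(m²·K).
τ = 141.7 days = 1.22×10^7 s.
λ = C / τ = 2.61×10^8 / 1.22×10^7 = 21.3 W/(m²·K).

21.3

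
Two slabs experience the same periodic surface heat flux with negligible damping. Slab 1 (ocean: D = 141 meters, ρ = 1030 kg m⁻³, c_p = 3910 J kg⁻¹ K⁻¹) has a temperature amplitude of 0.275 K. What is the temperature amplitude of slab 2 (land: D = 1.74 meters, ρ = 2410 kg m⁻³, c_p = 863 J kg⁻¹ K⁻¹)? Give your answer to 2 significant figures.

C_ocean = 5.68×10^8 J/(m²·K); C_land = 3.62×10^6 J/(m²·K).
A ∝ 1/C ⇒ A_land = A_ocean × C_ocean/C_land = 0.275 × 157 = 43.2 K.

43 K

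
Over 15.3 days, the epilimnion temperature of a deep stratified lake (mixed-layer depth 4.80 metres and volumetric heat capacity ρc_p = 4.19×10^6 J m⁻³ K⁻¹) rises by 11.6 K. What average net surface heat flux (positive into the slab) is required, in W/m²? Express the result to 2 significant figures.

180

Areal heat capacity C = ρc_p × D = 4.19×10^6 × 4.80 = 2.01×10^7 J/(m²·K).
Required heat per unit area: Q = C ΔT = 2.01×10^7 × 11.6 = 2.33×10^8 J/m².
Flux F = Q / Δt = 2.33×10^8 / 1.32×10^6 s = 176 W/m².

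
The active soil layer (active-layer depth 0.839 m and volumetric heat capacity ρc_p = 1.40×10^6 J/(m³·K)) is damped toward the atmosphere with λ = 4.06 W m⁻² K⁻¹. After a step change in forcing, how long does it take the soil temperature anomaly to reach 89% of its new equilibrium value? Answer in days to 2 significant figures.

Areal heat capacity C = ρc_p × D = 1.40×10^6 × 0.839 = 1.17×10^6 J/(m²·K).
τ = C / λ = 1.17×10^6 / 4.06 = 2.89×10^5 s.
Fraction reached: 1 − e^(−t/τ) = 0.89 ⇒ t = −τ ln(1 − 0.89) = τ × 2.21.
t = 6.39×10^5 s = 7.39 days.

7.4 days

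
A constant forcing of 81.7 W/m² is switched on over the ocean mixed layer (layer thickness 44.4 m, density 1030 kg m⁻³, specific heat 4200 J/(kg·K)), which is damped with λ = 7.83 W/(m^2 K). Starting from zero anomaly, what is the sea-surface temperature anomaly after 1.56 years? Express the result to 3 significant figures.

Areal heat capacity C = ρ c_p D = 1030 × 4200 × 44.4 = 1.92×10^8 J/(m^2 K).
τ = C / λ = 1.92×10^8 / 7.83 = 2.45×10^7 s.
Equilibrium anomaly ΔT_eq = F / λ = 81.7 / 7.83 = 10.4 K.
t = 1.56 years = 4.92×10^7 s, so t/τ = 2.01.
ΔT(t) = ΔT_eq (1 − e^(−t/τ)) = 10.4 × (1 − e^−2.01) = 9.03 K.

9.03 K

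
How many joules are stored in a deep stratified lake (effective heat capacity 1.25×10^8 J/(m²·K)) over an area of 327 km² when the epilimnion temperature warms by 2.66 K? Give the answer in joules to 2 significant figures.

1.1×10^17 J

Areal heat capacity C = 1.25×10^8 J/(m²·K) (given).
Heat per unit area: q = C ΔT = 1.25×10^8 × 2.66 = 3.32×10^8 J/m².
Total heat: Q = q × A = 3.32×10^8 × (327 × 10⁶ m²) = 1.09×10^17 J.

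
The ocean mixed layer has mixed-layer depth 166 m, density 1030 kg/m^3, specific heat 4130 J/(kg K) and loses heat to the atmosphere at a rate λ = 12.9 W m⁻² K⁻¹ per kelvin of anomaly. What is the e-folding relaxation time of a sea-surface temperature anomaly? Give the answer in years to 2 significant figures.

1.7 years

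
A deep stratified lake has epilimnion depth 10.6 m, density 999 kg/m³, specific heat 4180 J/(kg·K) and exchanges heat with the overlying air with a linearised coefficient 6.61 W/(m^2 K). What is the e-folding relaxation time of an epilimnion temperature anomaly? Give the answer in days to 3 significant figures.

77.5 days

Areal heat capacity C = ρ c_p D = 999 × 4180 × 10.6 = 4.43×10^7 J/(m²·K).
Relaxation time τ = C / λ = 4.43×10^7 / 6.61 = 6.70×10^6 s.
In days: 6.70×10^6 s / (86400 s/day) = 77.5 days.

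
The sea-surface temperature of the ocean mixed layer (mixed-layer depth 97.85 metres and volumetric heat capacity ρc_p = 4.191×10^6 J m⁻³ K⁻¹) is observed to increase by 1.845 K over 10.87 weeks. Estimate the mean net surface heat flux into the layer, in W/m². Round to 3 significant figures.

Areal heat capacity C = ρc_p × D = 4.191×10^6 × 97.85 = 4.10×10^8 J m⁻² K⁻¹.
Required heat per unit area: Q = C ΔT = 4.10×10^8 × 1.845 = 7.57×10^8 J/m².
Flux F = Q / Δt = 7.57×10^8 / 6.57×10^6 s = 115 W/m².

115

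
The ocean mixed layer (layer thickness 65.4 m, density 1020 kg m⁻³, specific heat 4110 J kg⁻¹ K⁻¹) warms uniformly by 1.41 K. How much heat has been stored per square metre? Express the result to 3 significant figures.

3.87×10^8

Areal heat capacity C = ρ c_p D = 1020 × 4110 × 65.4 = 2.74×10^8 J/(m^2 K).
ΔQ = C ΔT = 2.74×10^8 × 1.41 = 3.87×10^8 J/m².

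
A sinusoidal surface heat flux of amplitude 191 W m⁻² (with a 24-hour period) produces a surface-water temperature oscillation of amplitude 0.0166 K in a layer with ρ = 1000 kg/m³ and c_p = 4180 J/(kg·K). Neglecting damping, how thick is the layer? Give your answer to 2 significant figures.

38 m

ω = 2π / 86400 s = 7.27×10^-5 s⁻¹.
Required C = F₀ / (A ω) = 191 / (0.0166 × 7.27×10^-5) = 1.58×10^8 J/(m²·K).
D = C / (ρ c_p) = 1.58×10^8 / (1000 × 4180) = 37.9 m.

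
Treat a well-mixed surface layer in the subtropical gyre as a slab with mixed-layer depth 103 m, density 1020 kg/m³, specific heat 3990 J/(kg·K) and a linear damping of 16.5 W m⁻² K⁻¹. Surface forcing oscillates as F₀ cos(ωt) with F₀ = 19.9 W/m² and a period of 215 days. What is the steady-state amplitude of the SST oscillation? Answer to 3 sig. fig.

0.139 K

Areal heat capacity C = ρ c_p D = 1020 × 3990 × 103 = 4.19×10^8 J/(m^2 K).
Angular frequency ω = 2π / T = 2π / 1.86×10^7 s = 3.38×10^-7 s⁻¹.
√((Cω)² + λ²) = √((142)² + 16.5²) = 143 W/(m²·K).
Amplitude A = F₀ / √((Cω)²+λ²) = 19.9 / 143 = 0.139 K.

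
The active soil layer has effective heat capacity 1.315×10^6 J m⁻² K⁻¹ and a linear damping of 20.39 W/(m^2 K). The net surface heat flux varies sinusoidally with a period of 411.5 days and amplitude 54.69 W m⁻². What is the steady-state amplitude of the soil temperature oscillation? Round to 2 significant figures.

2.7 K

Areal heat capacity C = 1.315×10^6 J m⁻² K⁻¹ (given).
Angular frequency ω = 2π / T = 2π / 3.56×10^7 s = 1.77×10^-7 s⁻¹.
√((Cω)² + λ²) = √((0.232)² + 20.39²) = 20.4 W/(m²·K).
Amplitude A = F₀ / √((Cω)²+λ²) = 54.69 / 20.4 = 2.68 K.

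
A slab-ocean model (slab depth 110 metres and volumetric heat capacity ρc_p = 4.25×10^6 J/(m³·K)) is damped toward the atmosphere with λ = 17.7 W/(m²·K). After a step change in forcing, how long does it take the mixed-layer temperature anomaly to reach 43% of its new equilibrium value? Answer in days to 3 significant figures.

172 days

Areal heat capacity C = ρc_p × D = 4.25×10^6 × 110 = 4.68×10^8 J/(m^2 K).
τ = C / λ = 4.68×10^8 / 17.7 = 2.64×10^7 s.
Fraction reached: 1 − e^(−t/τ) = 0.43 ⇒ t = −τ ln(1 − 0.43) = τ × 0.562.
t = 1.48×10^7 s = 172 days.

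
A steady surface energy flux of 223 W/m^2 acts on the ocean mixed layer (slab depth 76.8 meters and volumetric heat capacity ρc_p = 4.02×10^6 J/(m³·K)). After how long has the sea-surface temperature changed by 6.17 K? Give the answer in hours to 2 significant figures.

Areal heat capacity C = ρc_p × D = 4.02×10^6 × 76.8 = 3.09×10^8 J m⁻² K⁻¹.
Time required: Δt = C ΔT / F = 3.09×10^8 × 6.17 / 223 = 8.54×10^6 s.
In hours: 8.54×10^6 s / (3600 s/hour) = 2370 hours.

2400 hours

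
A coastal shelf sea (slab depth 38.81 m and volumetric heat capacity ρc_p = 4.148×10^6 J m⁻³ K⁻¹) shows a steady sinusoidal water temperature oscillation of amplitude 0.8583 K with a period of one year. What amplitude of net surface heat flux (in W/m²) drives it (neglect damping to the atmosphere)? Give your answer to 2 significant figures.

Areal heat capacity C = ρc_p × D = 4.148×10^6 × 38.81 = 1.61×10^8 J m⁻² K⁻¹.
ω = 2π / 3.15×10^7 s = 1.99×10^-7 s⁻¹.
Cω = 1.61×10^8 × 1.99×10^-7 = 32.1 W/(m²·K).
F₀ = A × Cω = 0.8583 × 32.1 = 27.5 W/m².

28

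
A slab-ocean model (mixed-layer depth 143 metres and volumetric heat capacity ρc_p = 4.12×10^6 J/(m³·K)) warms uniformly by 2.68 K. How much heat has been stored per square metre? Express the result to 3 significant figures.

Areal heat capacity C = ρc_p × D = 4.12×10^6 × 143 = 5.89×10^8 J/(m^2 K).
ΔQ = C ΔT = 5.89×10^8 × 2.68 = 1.58×10^9 J/m².

1.58×10^9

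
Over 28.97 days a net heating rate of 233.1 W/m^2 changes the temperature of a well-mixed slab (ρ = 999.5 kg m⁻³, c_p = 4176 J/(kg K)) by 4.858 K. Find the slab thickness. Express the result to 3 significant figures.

28.8 m

Heat input Q = F Δt = 233.1 × 2.50×10^6 s = 5.83×10^8 J/m².
Required areal heat capacity C = Q / ΔT = 1.20×10^8 J/(m²·K).
Depth D = C / (ρ c_p) = 1.20×10^8 / (999.5 × 4176) = 28.8 m.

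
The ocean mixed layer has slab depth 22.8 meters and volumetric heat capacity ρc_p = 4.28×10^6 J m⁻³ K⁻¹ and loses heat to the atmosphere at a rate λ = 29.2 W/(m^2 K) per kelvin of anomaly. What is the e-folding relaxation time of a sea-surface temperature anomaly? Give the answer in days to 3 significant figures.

Areal heat capacity C = ρc_p × D = 4.28×10^6 × 22.8 = 9.76×10^7 J/(m²·K).
Relaxation time τ = C / λ = 9.76×10^7 / 29.2 = 3.34×10^6 s.
In days: 3.34×10^6 s / (86400 s/day) = 38.7 days.

38.7 days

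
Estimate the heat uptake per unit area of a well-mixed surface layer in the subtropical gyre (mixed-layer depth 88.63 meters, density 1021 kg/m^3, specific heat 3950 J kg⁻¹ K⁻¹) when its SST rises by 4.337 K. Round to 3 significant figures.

1.55×10^9

Areal heat capacity C = ρ c_p D = 1021 × 3950 × 88.63 = 3.57×10^8 J m⁻² K⁻¹.
ΔQ = C ΔT = 3.57×10^8 × 4.337 = 1.55×10^9 J/m².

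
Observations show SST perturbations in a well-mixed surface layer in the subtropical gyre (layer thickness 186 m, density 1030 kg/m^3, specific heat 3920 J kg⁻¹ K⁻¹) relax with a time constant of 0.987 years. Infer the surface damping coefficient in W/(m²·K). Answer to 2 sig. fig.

Areal heat capacity C = ρ c_p D = 1030 × 3920 × 186 = 7.51×10^8 J m⁻² K⁻¹.
τ = 0.987 years = 3.11×10^7 s.
λ = C / τ = 7.51×10^8 / 3.11×10^7 = 24.1 W/(m²·K).

24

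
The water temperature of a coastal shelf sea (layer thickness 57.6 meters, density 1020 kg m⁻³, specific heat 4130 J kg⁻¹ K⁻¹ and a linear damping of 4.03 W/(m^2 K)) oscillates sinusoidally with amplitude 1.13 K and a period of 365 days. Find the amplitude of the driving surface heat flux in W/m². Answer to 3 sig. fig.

Areal heat capacity C = ρ c_p D = 1020 × 4130 × 57.6 = 2.43×10^8 J m⁻² K⁻¹.
ω = 2π / 3.15×10^7 s = 1.99×10^-7 s⁻¹.
√((Cω)² + λ²) = √((48.3)² + 4.03²) = 48.5 W/(m²·K).
F₀ = A × √((Cω)²+λ²) = 1.13 × 48.5 = 54.8 W/m².

54.8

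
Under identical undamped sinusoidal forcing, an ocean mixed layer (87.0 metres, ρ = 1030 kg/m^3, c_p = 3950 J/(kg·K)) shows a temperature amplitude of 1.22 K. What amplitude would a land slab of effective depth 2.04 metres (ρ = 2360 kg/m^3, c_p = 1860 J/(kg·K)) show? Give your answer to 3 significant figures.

48.2 K

C_ocean = 3.54×10^8 J/(m²·K); C_land = 8.95×10^6 J/(m²·K).
A ∝ 1/C ⇒ A_land = A_ocean × C_ocean/C_land = 1.22 × 39.5 = 48.2 K.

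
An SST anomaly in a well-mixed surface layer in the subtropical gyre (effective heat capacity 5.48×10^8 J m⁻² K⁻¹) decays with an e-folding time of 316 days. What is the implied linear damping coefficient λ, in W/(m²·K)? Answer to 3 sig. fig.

20.1

Areal heat capacity C = 5.48×10^8 J m⁻² K⁻¹ (given).
τ = 316 days = 2.73×10^7 s.
λ = C / τ = 5.48×10^8 / 2.73×10^7 = 20.1 W/(m²·K).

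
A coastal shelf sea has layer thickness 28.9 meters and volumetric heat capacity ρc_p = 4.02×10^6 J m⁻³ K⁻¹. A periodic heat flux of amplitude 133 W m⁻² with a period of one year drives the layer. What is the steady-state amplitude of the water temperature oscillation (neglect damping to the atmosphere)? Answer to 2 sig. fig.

5.7 K

Areal heat capacity C = ρc_p × D = 4.02×10^6 × 28.9 = 1.16×10^8 J/(m²·K).
Angular frequency ω = 2π / T = 2π / 3.15×10^7 s = 1.99×10^-7 s⁻¹.
Cω = 1.16×10^8 × 1.99×10^-7 = 23.1 W/(m²·K).
Amplitude A = F₀ / (Cω) = 133 / 23.1 = 5.75 K.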